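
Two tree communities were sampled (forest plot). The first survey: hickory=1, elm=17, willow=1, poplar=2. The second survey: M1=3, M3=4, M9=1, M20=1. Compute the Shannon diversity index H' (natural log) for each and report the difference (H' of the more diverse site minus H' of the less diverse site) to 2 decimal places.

0.53

The first survey: N=21, proportions 0.0476, 0.8095, 0.0476, 0.0952, giving H' = 0.6850 (working shown to 4 dp, full precision carried).
The second survey: N=9, proportions 0.3333, 0.4444, 0.1111, 0.1111, giving H' = 1.2149.
Difference = |0.6850 − 1.2149| = 0.5299, i.e. 0.53 to 2 decimal places.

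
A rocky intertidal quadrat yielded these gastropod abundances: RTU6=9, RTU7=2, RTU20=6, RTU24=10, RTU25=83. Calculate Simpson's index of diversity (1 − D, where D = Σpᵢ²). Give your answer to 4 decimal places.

Total N = 9+2+6+10+83 = 110, so the proportions are 0.081818, 0.018182, 0.054545, 0.090909, 0.754545 (working shown to 6 dp, full precision carried).
D = 0.081818² + 0.018182² + 0.054545² + 0.090909² + 0.754545² = 0.006694 + 0.000331 + 0.002975 + 0.008264 + 0.569339 = 0.587603.
So 1 − D = 0.412397, i.e. 0.4124 to 4 decimal places.

0.4124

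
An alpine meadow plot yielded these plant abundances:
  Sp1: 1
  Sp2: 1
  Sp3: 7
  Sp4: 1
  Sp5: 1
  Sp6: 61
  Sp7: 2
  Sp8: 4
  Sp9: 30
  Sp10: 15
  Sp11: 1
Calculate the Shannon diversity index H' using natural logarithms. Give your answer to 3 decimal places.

1.482

Total N = 1+1+7+1+1+61+2+4+30+15+1 = 124, so the proportions are 0.00806, 0.00806, 0.05645, 0.00806, 0.00806, 0.49194, 0.01613, 0.03226, 0.24194, 0.12097, 0.00806 (working shown to 5 dp, full precision carried).
Each pᵢ ln pᵢ term: 0.00806×(-4.82028)=-0.03887, 0.00806×(-4.82028)=-0.03887, 0.05645×(-2.87437)=-0.16226, 0.00806×(-4.82028)=-0.03887, 0.00806×(-4.82028)=-0.03887, 0.49194×(-0.70941)=-0.34898, 0.01613×(-4.12713)=-0.06657, 0.03226×(-3.43399)=-0.11077, 0.24194×(-1.41908)=-0.34333, 0.12097×(-2.11223)=-0.25551, 0.00806×(-4.82028)=-0.03887.
Sum = -1.48179, so H' = 1.482.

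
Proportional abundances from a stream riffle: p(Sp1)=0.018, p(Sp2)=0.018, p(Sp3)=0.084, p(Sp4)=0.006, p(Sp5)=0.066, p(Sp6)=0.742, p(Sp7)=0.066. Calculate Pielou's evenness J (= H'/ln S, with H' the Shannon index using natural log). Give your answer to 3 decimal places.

0.495

H' = −Σ pᵢ ln pᵢ = −((-0.07231) + (-0.07231) + (-0.20806) + (-0.03070) + (-0.17939) + (-0.22142) + (-0.17939)) = 0.96359 (working shown to 5 dp, full precision carried).
With S = 7 species, ln S = 1.94591, so J = 0.96359/1.94591 = 0.49519, i.e. 0.495 to 3 decimal places.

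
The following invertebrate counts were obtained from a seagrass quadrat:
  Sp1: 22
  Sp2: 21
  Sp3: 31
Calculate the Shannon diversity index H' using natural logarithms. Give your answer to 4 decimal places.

Total N = 22+21+31 = 74, so the proportions are 0.297297, 0.283784, 0.418919 (working shown to 6 dp, full precision carried).
Each pᵢ ln pᵢ term: 0.297297×(-1.213023)=-0.360628, 0.283784×(-1.259543)=-0.357438, 0.418919×(-0.870078)=-0.364492.
Sum = -1.082558, so H' = 1.0826.

1.0826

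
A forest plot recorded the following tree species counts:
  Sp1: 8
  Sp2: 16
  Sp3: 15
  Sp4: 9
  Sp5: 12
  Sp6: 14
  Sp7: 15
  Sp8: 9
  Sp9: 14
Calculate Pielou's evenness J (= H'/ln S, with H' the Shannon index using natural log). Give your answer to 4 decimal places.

0.9873

Total N = 8+16+15+9+12+14+15+9+14 = 112, so the proportions are 0.071429, 0.142857, 0.133929, 0.080357, 0.107143, 0.125, 0.133929, 0.080357, 0.125 (working shown to 6 dp, full precision carried).
H' = −Σ pᵢ ln pᵢ = −((-0.188504) + (-0.277987) + (-0.269257) + (-0.202602) + (-0.239313) + (-0.259930) + (-0.269257) + (-0.202602) + (-0.259930)) = 2.169383.
With S = 9 species, ln S = 2.197225, so J = 2.169383/2.197225 = 0.987329, i.e. 0.9873 to 4 decimal places.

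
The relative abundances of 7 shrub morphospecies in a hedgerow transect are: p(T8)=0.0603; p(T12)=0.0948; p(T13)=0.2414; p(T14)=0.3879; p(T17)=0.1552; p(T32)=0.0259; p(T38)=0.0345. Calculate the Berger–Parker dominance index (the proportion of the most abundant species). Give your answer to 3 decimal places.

The largest proportion is 0.3879, i.e. d = 0.388 to 3 decimal places.

0.388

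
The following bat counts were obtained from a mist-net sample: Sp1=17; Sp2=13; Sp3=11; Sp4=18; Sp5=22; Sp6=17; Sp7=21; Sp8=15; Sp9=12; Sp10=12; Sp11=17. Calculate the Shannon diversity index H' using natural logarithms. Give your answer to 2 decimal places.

2.37

Total N = 17+13+11+18+22+17+21+15+12+12+17 = 175, so the proportions are 0.0971, 0.0743, 0.0629, 0.1029, 0.1257, 0.0971, 0.12, 0.0857, 0.0686, 0.0686, 0.0971 (working shown to 4 dp, full precision carried).
Each pᵢ ln pᵢ term: 0.0971×(-2.3316)=-0.2265, 0.0743×(-2.5998)=-0.1931, 0.0629×(-2.7669)=-0.1739, 0.1029×(-2.2744)=-0.2339, 0.1257×(-2.0737)=-0.2607, 0.0971×(-2.3316)=-0.2265, 0.12×(-2.1203)=-0.2544, 0.0857×(-2.4567)=-0.2106, 0.0686×(-2.6799)=-0.1838, 0.0686×(-2.6799)=-0.1838, 0.0971×(-2.3316)=-0.2265.
Sum = -2.3737, so H' = 2.37.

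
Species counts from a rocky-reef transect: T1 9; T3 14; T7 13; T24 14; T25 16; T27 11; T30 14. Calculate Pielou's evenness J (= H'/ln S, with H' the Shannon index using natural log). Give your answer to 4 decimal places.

0.9927

Total N = 9+14+13+14+16+11+14 = 91, so the proportions are 0.098901, 0.153846, 0.142857, 0.153846, 0.175824, 0.120879, 0.153846 (working shown to 6 dp, full precision carried).
H' = −Σ pᵢ ln pᵢ = −((-0.228821) + (-0.287970) + (-0.277987) + (-0.287970) + (-0.305630) + (-0.255413) + (-0.287970)) = 1.931760.
With S = 7 species, ln S = 1.945910, so J = 1.931760/1.945910 = 0.992728, i.e. 0.9927 to 4 decimal places.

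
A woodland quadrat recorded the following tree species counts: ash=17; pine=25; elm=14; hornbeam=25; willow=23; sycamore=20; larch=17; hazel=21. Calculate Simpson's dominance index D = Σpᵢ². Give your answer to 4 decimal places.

0.1293

Total N = 17+25+14+25+23+20+17+21 = 162, so the proportions are 0.104938, 0.154321, 0.08642, 0.154321, 0.141975, 0.123457, 0.104938, 0.12963 (working shown to 6 dp, full precision carried).
D = 0.104938² + 0.154321² + 0.08642² + 0.154321² + 0.141975² + 0.123457² + 0.104938² + 0.12963² = 0.011012 + 0.023815 + 0.007468 + 0.023815 + 0.020157 + 0.015242 + 0.011012 + 0.016804 = 0.129325.
To 4 decimal places, D = 0.1293.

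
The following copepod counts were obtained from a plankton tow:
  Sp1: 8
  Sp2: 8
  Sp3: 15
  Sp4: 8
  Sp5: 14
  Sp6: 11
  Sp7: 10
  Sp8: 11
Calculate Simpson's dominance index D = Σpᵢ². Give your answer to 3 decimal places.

0.132

Total N = 8+8+15+8+14+11+10+11 = 85, so the proportions are 0.09412, 0.09412, 0.17647, 0.09412, 0.16471, 0.12941, 0.11765, 0.12941 (working shown to 5 dp, full precision carried).
D = 0.09412² + 0.09412² + 0.17647² + 0.09412² + 0.16471² + 0.12941² + 0.11765² + 0.12941² = 0.00886 + 0.00886 + 0.03114 + 0.00886 + 0.02713 + 0.01675 + 0.01384 + 0.01675 = 0.13218.
To 3 decimal places, D = 0.132.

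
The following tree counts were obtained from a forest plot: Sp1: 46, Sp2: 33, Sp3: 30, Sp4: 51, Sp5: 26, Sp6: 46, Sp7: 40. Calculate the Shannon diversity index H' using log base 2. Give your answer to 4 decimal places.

Total N = 46+33+30+51+26+46+40 = 272, so the proportions are 0.169118, 0.121324, 0.110294, 0.1875, 0.095588, 0.169118, 0.147059 (working shown to 6 dp, full precision carried).
Each pᵢ log₂ pᵢ term: 0.169118×(-2.563901)=-0.433601, 0.121324×(-3.043069)=-0.369196, 0.110294×(-3.180572)=-0.350798, 0.1875×(-2.415037)=-0.452820, 0.095588×(-3.387023)=-0.323760, 0.169118×(-2.563901)=-0.433601, 0.147059×(-2.765535)=-0.406696.
Sum = -2.770471, so H' = 2.7705.

2.7705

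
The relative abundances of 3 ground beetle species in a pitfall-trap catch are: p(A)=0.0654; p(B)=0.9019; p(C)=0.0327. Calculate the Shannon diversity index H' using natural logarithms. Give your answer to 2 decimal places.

0.38

Each pᵢ ln pᵢ term (working shown to 4 dp, full precision carried): 0.0654×(-2.7272)=-0.1784, 0.9019×(-0.1033)=-0.0931, 0.0327×(-3.4204)=-0.1118.
Sum = -0.3833, so H' = 0.38.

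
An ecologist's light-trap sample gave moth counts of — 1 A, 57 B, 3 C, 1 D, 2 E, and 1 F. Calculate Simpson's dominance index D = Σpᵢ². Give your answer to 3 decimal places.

Total N = 1+57+3+1+2+1 = 65, so the proportions are 0.01538, 0.87692, 0.04615, 0.01538, 0.03077, 0.01538 (working shown to 5 dp, full precision carried).
D = 0.01538² + 0.87692² + 0.04615² + 0.01538² + 0.03077² + 0.01538² = 0.00024 + 0.76899 + 0.00213 + 0.00024 + 0.00095 + 0.00024 = 0.77278.
To 3 decimal places, D = 0.773.

0.773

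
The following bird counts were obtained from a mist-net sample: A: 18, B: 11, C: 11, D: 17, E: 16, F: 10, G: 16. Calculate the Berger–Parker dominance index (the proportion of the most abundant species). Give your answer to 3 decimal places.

0.182

Total N = 18+11+11+17+16+10+16 = 99, so the proportions are 0.18182, 0.11111, 0.11111, 0.17172, 0.16162, 0.10101, 0.16162 (working shown to 5 dp, full precision carried).
The largest proportion is 0.18182, i.e. d = 0.182 to 3 decimal places.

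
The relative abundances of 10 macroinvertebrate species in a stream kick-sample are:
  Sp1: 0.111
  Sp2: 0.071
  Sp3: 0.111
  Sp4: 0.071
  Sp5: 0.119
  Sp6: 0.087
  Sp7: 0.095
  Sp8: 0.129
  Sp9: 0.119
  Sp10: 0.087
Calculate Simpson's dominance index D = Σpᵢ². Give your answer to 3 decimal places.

D = 0.111² + 0.071² + 0.111² + 0.071² + 0.119² + 0.087² + 0.095² + 0.129² + 0.119² + 0.087² = 0.01232 + 0.00504 + 0.01232 + 0.00504 + 0.01416 + 0.00757 + 0.00903 + 0.01664 + 0.01416 + 0.00757 = 0.10385 (working shown to 5 dp, full precision carried).
To 3 decimal places, D = 0.104.

0.104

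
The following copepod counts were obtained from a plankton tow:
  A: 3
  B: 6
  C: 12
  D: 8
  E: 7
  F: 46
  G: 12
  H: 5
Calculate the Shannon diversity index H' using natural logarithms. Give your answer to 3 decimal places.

Total N = 3+6+12+8+7+46+12+5 = 99, so the proportions are 0.0303, 0.06061, 0.12121, 0.08081, 0.07071, 0.46465, 0.12121, 0.05051 (working shown to 5 dp, full precision carried).
Each pᵢ ln pᵢ term: 0.0303×(-3.49651)=-0.10595, 0.06061×(-2.80336)=-0.16990, 0.12121×(-2.11021)=-0.25578, 0.08081×(-2.51568)=-0.20329, 0.07071×(-2.64921)=-0.18732, 0.46465×(-0.76648)=-0.35614, 0.12121×(-2.11021)=-0.25578, 0.05051×(-2.98568)=-0.15079.
Sum = -1.68496, so H' = 1.685.

1.685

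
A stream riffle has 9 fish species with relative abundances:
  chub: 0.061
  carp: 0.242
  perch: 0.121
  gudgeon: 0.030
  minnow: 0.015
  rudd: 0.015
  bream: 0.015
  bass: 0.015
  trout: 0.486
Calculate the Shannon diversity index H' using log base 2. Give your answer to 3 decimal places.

Each pᵢ log₂ pᵢ term (working shown to 5 dp, full precision carried): 0.061×(-4.03505)=-0.24614, 0.242×(-2.04692)=-0.49535, 0.121×(-3.04692)=-0.36868, 0.03×(-5.05889)=-0.15177, 0.015×(-6.05889)=-0.09088, 0.015×(-6.05889)=-0.09088, 0.015×(-6.05889)=-0.09088, 0.015×(-6.05889)=-0.09088, 0.486×(-1.04097)=-0.50591.
Sum = -2.13138, so H' = 2.131.

2.131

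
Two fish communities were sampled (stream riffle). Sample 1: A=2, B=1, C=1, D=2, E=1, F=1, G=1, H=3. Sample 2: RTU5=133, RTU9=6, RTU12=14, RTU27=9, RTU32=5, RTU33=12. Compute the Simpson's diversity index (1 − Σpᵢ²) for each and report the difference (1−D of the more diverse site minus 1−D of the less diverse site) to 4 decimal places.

0.4143

Sample 1: N=12, proportions 0.166667, 0.083333, 0.083333, 0.166667, 0.083333, 0.083333, 0.083333, 0.25, giving 1−D = 0.847222 (working shown to 6 dp, full precision carried).
Sample 2: N=179, proportions 0.743017, 0.03352, 0.078212, 0.050279, 0.027933, 0.067039, giving 1−D = 0.432883.
Difference = |0.847222 − 0.432883| = 0.414339, i.e. 0.4143 to 4 decimal places.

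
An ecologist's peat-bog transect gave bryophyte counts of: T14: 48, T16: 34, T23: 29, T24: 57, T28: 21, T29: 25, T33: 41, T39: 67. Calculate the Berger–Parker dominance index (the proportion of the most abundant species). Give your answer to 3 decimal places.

0.208

Total N = 48+34+29+57+21+25+41+67 = 322, so the proportions are 0.14907, 0.10559, 0.09006, 0.17702, 0.06522, 0.07764, 0.12733, 0.20807 (working shown to 5 dp, full precision carried).
The largest proportion is 0.20807, i.e. d = 0.208 to 3 decimal places.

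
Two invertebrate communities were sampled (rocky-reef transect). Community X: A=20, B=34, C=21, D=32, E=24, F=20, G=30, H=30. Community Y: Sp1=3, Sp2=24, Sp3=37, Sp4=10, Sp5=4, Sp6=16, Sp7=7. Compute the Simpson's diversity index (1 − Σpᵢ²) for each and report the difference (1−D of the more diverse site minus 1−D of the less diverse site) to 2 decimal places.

0.10

Community X: N=211, proportions 0.0948, 0.1611, 0.0995, 0.1517, 0.1137, 0.0948, 0.1422, 0.1422, giving 1−D = 0.8698 (working shown to 4 dp, full precision carried).
Community Y: N=101, proportions 0.0297, 0.2376, 0.3663, 0.099, 0.0396, 0.1584, 0.0693, giving 1−D = 0.7672.
Difference = |0.8698 − 0.7672| = 0.1026, i.e. 0.10 to 2 decimal places.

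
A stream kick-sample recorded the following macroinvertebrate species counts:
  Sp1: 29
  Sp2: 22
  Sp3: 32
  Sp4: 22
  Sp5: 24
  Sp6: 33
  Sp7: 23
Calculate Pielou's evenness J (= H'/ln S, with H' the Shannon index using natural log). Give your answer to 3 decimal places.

Total N = 29+22+32+22+24+33+23 = 185, so the proportions are 0.15676, 0.11892, 0.17297, 0.11892, 0.12973, 0.17838, 0.12432 (working shown to 5 dp, full precision carried).
H' = −Σ pᵢ ln pᵢ = −((-0.29048) + (-0.25322) + (-0.30350) + (-0.25322) + (-0.26495) + (-0.30750) + (-0.25920)) = 1.93206.
With S = 7 species, ln S = 1.94591, so J = 1.93206/1.94591 = 0.99288, i.e. 0.993 to 3 decimal places.

0.993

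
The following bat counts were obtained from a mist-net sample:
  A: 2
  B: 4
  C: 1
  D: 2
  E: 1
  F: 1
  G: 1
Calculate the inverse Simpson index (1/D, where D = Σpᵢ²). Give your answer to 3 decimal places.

5.143

Total N = 2+4+1+2+1+1+1 = 12, so the proportions are 0.1666667, 0.3333333, 0.0833333, 0.1666667, 0.0833333, 0.0833333, 0.0833333 (working shown to 7 dp, full precision carried).
D = 0.1666667² + 0.3333333² + 0.0833333² + 0.1666667² + 0.0833333² + 0.0833333² + 0.0833333² = 0.0277778 + 0.1111111 + 0.0069444 + 0.0277778 + 0.0069444 + 0.0069444 + 0.0069444 = 0.1944444.
So 1/D = 5.14286, i.e. 5.143 to 3 decimal places.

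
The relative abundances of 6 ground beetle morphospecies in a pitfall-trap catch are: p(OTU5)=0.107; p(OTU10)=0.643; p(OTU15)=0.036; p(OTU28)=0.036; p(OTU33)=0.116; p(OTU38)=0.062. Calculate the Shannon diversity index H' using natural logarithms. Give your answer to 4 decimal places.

Each pᵢ ln pᵢ term (working shown to 6 dp, full precision carried): 0.107×(-2.234926)=-0.239137, 0.643×(-0.441611)=-0.283956, 0.036×(-3.324236)=-0.119673, 0.036×(-3.324236)=-0.119673, 0.116×(-2.154165)=-0.249883, 0.062×(-2.780621)=-0.172398.
Sum = -1.184719, so H' = 1.1847.

1.1847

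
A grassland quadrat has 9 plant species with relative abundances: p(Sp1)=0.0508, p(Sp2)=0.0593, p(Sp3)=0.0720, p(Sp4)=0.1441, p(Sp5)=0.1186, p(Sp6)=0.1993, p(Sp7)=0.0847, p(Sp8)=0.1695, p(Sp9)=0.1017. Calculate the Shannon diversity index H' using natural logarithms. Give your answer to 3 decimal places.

Each pᵢ ln pᵢ term (working shown to 5 dp, full precision carried): 0.0508×(-2.97986)=-0.15138, 0.0593×(-2.82515)=-0.16753, 0.072×(-2.63109)=-0.18944, 0.1441×(-1.93725)=-0.27916, 0.1186×(-2.13200)=-0.25286, 0.1993×(-1.61294)=-0.32146, 0.0847×(-2.46864)=-0.20909, 0.1695×(-1.77490)=-0.30085, 0.1017×(-2.28573)=-0.23246.
Sum = -2.10422, so H' = 2.104.

2.104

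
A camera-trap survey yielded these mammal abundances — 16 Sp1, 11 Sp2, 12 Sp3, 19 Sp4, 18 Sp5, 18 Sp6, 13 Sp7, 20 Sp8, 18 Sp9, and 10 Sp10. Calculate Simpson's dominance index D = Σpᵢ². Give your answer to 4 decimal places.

Total N = 16+11+12+19+18+18+13+20+18+10 = 155, so the proportions are 0.103226, 0.070968, 0.077419, 0.122581, 0.116129, 0.116129, 0.083871, 0.129032, 0.116129, 0.064516 (working shown to 6 dp, full precision carried).
D = 0.103226² + 0.070968² + 0.077419² + 0.122581² + 0.116129² + 0.116129² + 0.083871² + 0.129032² + 0.116129² + 0.064516² = 0.010656 + 0.005036 + 0.005994 + 0.015026 + 0.013486 + 0.013486 + 0.007034 + 0.016649 + 0.013486 + 0.004162 = 0.105016.
To 4 decimal places, D = 0.1050.

0.1050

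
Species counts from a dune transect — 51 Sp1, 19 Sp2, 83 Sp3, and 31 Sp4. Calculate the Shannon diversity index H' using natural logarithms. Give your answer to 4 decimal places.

Total N = 51+19+83+31 = 184, so the proportions are 0.277174, 0.103261, 0.451087, 0.168478 (working shown to 6 dp, full precision carried).
Each pᵢ ln pᵢ term: 0.277174×(-1.283110)=-0.355645, 0.103261×(-2.270497)=-0.234453, 0.451087×(-0.796095)=-0.359108, 0.168478×(-1.780949)=-0.300051.
Sum = -1.249257, so H' = 1.2493.

1.2493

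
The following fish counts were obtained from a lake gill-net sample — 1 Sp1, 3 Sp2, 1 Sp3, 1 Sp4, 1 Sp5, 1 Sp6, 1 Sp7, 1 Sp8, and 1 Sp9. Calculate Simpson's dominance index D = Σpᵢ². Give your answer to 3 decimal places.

Total N = 1+3+1+1+1+1+1+1+1 = 11, so the proportions are 0.090909, 0.272727, 0.090909, 0.090909, 0.090909, 0.090909, 0.090909, 0.090909, 0.090909 (working shown to 6 dp, full precision carried).
D = 0.090909² + 0.272727² + 0.090909² + 0.090909² + 0.090909² + 0.090909² + 0.090909² + 0.090909² + 0.090909² = 0.008264 + 0.074380 + 0.008264 + 0.008264 + 0.008264 + 0.008264 + 0.008264 + 0.008264 + 0.008264 = 0.140496.
To 3 decimal places, D = 0.140.

0.140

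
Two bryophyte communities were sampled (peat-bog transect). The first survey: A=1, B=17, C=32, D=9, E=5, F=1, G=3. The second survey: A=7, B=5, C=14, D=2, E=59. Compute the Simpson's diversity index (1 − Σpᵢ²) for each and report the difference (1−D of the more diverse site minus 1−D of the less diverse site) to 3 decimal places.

0.187

The first survey: N=68, proportions 0.014705882, 0.25, 0.470588235, 0.132352941, 0.073529412, 0.014705882, 0.044117647, giving 1−D = 0.690743945 (working shown to 9 dp, full precision carried).
The second survey: N=87, proportions 0.08045977, 0.057471264, 0.16091954, 0.022988506, 0.67816092, giving 1−D = 0.503897477.
Difference = |0.690743945 − 0.503897477| = 0.186846468, i.e. 0.187 to 3 decimal places.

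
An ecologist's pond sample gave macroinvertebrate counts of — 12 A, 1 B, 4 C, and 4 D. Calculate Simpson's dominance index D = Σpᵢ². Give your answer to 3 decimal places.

0.401

Total N = 12+1+4+4 = 21, so the proportions are 0.57143, 0.04762, 0.19048, 0.19048 (working shown to 5 dp, full precision carried).
D = 0.57143² + 0.04762² + 0.19048² + 0.19048² = 0.32653 + 0.00227 + 0.03628 + 0.03628 = 0.40136.
To 3 decimal places, D = 0.401.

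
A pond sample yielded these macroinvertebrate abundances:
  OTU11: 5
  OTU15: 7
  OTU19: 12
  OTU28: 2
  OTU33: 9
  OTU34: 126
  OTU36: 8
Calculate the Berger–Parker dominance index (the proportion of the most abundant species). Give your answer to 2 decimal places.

Total N = 5+7+12+2+9+126+8 = 169, so the proportions are 0.0296, 0.0414, 0.071, 0.0118, 0.0533, 0.7456, 0.0473 (working shown to 4 dp, full precision carried).
The largest proportion is 0.7456, i.e. d = 0.75 to 2 decimal places.

0.75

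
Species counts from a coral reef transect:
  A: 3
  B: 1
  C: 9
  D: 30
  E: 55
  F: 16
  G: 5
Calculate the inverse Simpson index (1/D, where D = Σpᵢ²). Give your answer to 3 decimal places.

Total N = 3+1+9+30+55+16+5 = 119, so the proportions are 0.0252101, 0.0084034, 0.0756303, 0.2521008, 0.4621849, 0.1344538, 0.0420168 (working shown to 7 dp, full precision carried).
D = 0.0252101² + 0.0084034² + 0.0756303² + 0.2521008² + 0.4621849² + 0.1344538² + 0.0420168² = 0.0006355 + 0.0000706 + 0.0057199 + 0.0635548 + 0.2136149 + 0.0180778 + 0.0017654 = 0.3034390.
So 1/D = 3.29556, i.e. 3.296 to 3 decimal places.

3.296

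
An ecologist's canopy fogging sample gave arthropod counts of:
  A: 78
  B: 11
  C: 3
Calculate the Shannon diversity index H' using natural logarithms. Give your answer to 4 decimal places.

0.5055

Total N = 78+11+3 = 92, so the proportions are 0.847826, 0.119565, 0.032609 (working shown to 6 dp, full precision carried).
Each pᵢ ln pᵢ term: 0.847826×(-0.165080)=-0.139959, 0.119565×(-2.123893)=-0.253944, 0.032609×(-3.423176)=-0.111625.
Sum = -0.505528, so H' = 0.5055.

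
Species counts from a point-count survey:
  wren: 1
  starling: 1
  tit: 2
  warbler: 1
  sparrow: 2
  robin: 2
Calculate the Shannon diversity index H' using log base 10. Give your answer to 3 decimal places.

0.754

Total N = 1+1+2+1+2+2 = 9, so the proportions are 0.11111, 0.11111, 0.22222, 0.11111, 0.22222, 0.22222 (working shown to 5 dp, full precision carried).
Each pᵢ log₁₀ pᵢ term: 0.11111×(-0.95424)=-0.10603, 0.11111×(-0.95424)=-0.10603, 0.22222×(-0.65321)=-0.14516, 0.11111×(-0.95424)=-0.10603, 0.22222×(-0.65321)=-0.14516, 0.22222×(-0.65321)=-0.14516.
Sum = -0.75356, so H' = 0.754.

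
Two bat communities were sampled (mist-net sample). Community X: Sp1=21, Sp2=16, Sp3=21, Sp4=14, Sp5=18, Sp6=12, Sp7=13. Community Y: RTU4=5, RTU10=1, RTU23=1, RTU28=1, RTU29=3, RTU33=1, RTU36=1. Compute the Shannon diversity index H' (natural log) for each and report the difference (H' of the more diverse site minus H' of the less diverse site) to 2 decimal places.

0.23

Community X: N=115, proportions 0.1826, 0.1391, 0.1826, 0.1217, 0.1565, 0.1043, 0.113, giving H' = 1.9243 (working shown to 4 dp, full precision carried).
Community Y: N=13, proportions 0.3846, 0.0769, 0.0769, 0.0769, 0.2308, 0.0769, 0.0769, giving H' = 1.6924.
Difference = |1.9243 − 1.6924| = 0.2319, i.e. 0.23 to 2 decimal places.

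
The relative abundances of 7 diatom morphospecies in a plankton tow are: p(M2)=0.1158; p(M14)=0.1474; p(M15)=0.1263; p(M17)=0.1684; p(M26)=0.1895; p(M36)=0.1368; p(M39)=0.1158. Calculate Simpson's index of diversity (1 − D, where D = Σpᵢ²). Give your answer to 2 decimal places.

D = 0.1158² + 0.1474² + 0.1263² + 0.1684² + 0.1895² + 0.1368² + 0.1158² = 0.0134 + 0.0217 + 0.0160 + 0.0284 + 0.0359 + 0.0187 + 0.0134 = 0.1475 (working shown to 4 dp, full precision carried).
So 1 − D = 0.8525, i.e. 0.85 to 2 decimal places.

0.85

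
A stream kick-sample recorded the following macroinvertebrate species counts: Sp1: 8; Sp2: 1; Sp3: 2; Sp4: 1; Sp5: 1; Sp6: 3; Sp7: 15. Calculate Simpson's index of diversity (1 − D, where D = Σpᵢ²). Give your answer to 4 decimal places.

0.6826

Total N = 8+1+2+1+1+3+15 = 31, so the proportions are 0.258065, 0.032258, 0.064516, 0.032258, 0.032258, 0.096774, 0.483871 (working shown to 6 dp, full precision carried).
D = 0.258065² + 0.032258² + 0.064516² + 0.032258² + 0.032258² + 0.096774² + 0.483871² = 0.066597 + 0.001041 + 0.004162 + 0.001041 + 0.001041 + 0.009365 + 0.234131 = 0.317378.
So 1 − D = 0.682622, i.e. 0.6826 to 4 decimal places.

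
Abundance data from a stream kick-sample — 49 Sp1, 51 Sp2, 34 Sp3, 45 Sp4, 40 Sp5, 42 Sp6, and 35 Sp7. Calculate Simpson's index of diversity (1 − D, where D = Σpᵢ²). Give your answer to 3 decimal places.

0.854

Total N = 49+51+34+45+40+42+35 = 296, so the proportions are 0.16554, 0.1723, 0.11486, 0.15203, 0.13514, 0.14189, 0.11824 (working shown to 5 dp, full precision carried).
D = 0.16554² + 0.1723² + 0.11486² + 0.15203² + 0.13514² + 0.14189² + 0.11824² = 0.02740 + 0.02969 + 0.01319 + 0.02311 + 0.01826 + 0.02013 + 0.01398 = 0.14577.
So 1 − D = 0.85423, i.e. 0.854 to 3 decimal places.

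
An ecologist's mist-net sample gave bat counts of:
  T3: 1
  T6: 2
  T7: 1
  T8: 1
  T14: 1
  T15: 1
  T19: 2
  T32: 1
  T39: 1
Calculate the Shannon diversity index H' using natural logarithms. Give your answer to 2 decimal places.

2.15

Total N = 1+2+1+1+1+1+2+1+1 = 11, so the proportions are 0.0909, 0.1818, 0.0909, 0.0909, 0.0909, 0.0909, 0.1818, 0.0909, 0.0909 (working shown to 4 dp, full precision carried).
Each pᵢ ln pᵢ term: 0.0909×(-2.3979)=-0.2180, 0.1818×(-1.7047)=-0.3100, 0.0909×(-2.3979)=-0.2180, 0.0909×(-2.3979)=-0.2180, 0.0909×(-2.3979)=-0.2180, 0.0909×(-2.3979)=-0.2180, 0.1818×(-1.7047)=-0.3100, 0.0909×(-2.3979)=-0.2180, 0.0909×(-2.3979)=-0.2180.
Sum = -2.1458, so H' = 2.15.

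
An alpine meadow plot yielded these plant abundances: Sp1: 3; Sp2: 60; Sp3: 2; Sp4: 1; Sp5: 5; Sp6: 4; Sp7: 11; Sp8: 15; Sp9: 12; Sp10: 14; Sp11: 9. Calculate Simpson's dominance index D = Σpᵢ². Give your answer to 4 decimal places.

Total N = 3+60+2+1+5+4+11+15+12+14+9 = 136, so the proportions are 0.022059, 0.441176, 0.014706, 0.007353, 0.036765, 0.029412, 0.080882, 0.110294, 0.088235, 0.102941, 0.066176 (working shown to 6 dp, full precision carried).
D = 0.022059² + 0.441176² + 0.014706² + 0.007353² + 0.036765² + 0.029412² + 0.080882² + 0.110294² + 0.088235² + 0.102941² + 0.066176² = 0.000487 + 0.194637 + 0.000216 + 0.000054 + 0.001352 + 0.000865 + 0.006542 + 0.012165 + 0.007785 + 0.010597 + 0.004379 = 0.239079.
To 4 decimal places, D = 0.2391.

0.2391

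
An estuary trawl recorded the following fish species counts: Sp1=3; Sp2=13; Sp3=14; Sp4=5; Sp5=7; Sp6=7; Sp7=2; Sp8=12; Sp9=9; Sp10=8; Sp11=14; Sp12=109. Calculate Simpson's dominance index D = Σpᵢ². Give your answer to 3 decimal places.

Total N = 3+13+14+5+7+7+2+12+9+8+14+109 = 203, so the proportions are 0.01478, 0.06404, 0.06897, 0.02463, 0.03448, 0.03448, 0.00985, 0.05911, 0.04433, 0.03941, 0.06897, 0.53695 (working shown to 5 dp, full precision carried).
D = 0.01478² + 0.06404² + 0.06897² + 0.02463² + 0.03448² + 0.03448² + 0.00985² + 0.05911² + 0.04433² + 0.03941² + 0.06897² + 0.53695² = 0.00022 + 0.00410 + 0.00476 + 0.00061 + 0.00119 + 0.00119 + 0.00010 + 0.00349 + 0.00197 + 0.00155 + 0.00476 + 0.28831 = 0.31224.
To 3 decimal places, D = 0.312.

0.312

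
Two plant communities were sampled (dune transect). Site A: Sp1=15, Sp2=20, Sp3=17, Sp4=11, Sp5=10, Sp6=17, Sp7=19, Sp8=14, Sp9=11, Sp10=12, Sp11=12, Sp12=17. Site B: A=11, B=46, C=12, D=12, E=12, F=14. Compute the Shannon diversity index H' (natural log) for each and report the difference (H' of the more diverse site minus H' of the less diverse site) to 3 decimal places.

Site A: N=175, proportions 0.08571, 0.11429, 0.09714, 0.06286, 0.05714, 0.09714, 0.10857, 0.08, 0.06286, 0.06857, 0.06857, 0.09714, giving H' = 2.46000 (working shown to 5 dp, full precision carried).
Site B: N=107, proportions 0.1028, 0.42991, 0.11215, 0.11215, 0.11215, 0.13084, giving H' = 1.59902.
Difference = |2.46000 − 1.59902| = 0.86098, i.e. 0.861 to 3 decimal places.

0.861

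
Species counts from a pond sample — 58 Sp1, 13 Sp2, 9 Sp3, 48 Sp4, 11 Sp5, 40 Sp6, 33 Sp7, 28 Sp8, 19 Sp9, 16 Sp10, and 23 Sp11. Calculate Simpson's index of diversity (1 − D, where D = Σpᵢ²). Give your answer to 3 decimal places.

0.880

Total N = 58+13+9+48+11+40+33+28+19+16+23 = 298, so the proportions are 0.19463, 0.04362, 0.0302, 0.16107, 0.03691, 0.13423, 0.11074, 0.09396, 0.06376, 0.05369, 0.07718 (working shown to 5 dp, full precision carried).
D = 0.19463² + 0.04362² + 0.0302² + 0.16107² + 0.03691² + 0.13423² + 0.11074² + 0.09396² + 0.06376² + 0.05369² + 0.07718² = 0.03788 + 0.00190 + 0.00091 + 0.02594 + 0.00136 + 0.01802 + 0.01226 + 0.00883 + 0.00407 + 0.00288 + 0.00596 = 0.12002.
So 1 − D = 0.87998, i.e. 0.880 to 3 decimal places.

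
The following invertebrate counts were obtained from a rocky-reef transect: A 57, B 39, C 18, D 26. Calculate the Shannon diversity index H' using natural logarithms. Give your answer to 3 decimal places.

Total N = 57+39+18+26 = 140, so the proportions are 0.40714, 0.27857, 0.12857, 0.18571 (working shown to 5 dp, full precision carried).
Each pᵢ ln pᵢ term: 0.40714×(-0.89859)=-0.36585, 0.27857×(-1.27808)=-0.35604, 0.12857×(-2.05127)=-0.26373, 0.18571×(-1.68355)=-0.31266.
Sum = -1.29829, so H' = 1.298.

1.298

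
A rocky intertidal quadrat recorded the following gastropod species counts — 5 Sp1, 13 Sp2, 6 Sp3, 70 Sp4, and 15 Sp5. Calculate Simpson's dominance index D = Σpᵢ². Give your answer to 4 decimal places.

0.4507

Total N = 5+13+6+70+15 = 109, so the proportions are 0.045872, 0.119266, 0.055046, 0.642202, 0.137615 (working shown to 6 dp, full precision carried).
D = 0.045872² + 0.119266² + 0.055046² + 0.642202² + 0.137615² = 0.002104 + 0.014224 + 0.003030 + 0.412423 + 0.018938 = 0.450720.
To 4 decimal places, D = 0.4507.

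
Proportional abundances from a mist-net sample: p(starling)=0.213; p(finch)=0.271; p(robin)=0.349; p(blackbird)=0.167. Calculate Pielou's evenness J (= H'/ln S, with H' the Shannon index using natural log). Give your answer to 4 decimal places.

H' = −Σ pᵢ ln pᵢ = −((-0.329397) + (-0.353827) + (-0.367386) + (-0.298890)) = 1.349501 (working shown to 6 dp, full precision carried).
With S = 4 species, ln S = 1.386294, so J = 1.349501/1.386294 = 0.973459, i.e. 0.9735 to 4 decimal places.

0.9735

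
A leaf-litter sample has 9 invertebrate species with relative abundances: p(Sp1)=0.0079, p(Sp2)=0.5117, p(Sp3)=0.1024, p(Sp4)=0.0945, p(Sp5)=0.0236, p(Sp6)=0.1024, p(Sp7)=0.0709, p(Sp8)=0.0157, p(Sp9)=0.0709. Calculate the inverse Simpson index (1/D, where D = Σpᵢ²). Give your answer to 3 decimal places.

3.304

D = 0.0079² + 0.5117² + 0.1024² + 0.0945² + 0.0236² + 0.1024² + 0.0709² + 0.0157² + 0.0709² = 0.0000624 + 0.2618369 + 0.0104858 + 0.0089303 + 0.0005570 + 0.0104858 + 0.0050268 + 0.0002465 + 0.0050268 = 0.3026581 (working shown to 7 dp, full precision carried).
So 1/D = 3.30406, i.e. 3.304 to 3 decimal places.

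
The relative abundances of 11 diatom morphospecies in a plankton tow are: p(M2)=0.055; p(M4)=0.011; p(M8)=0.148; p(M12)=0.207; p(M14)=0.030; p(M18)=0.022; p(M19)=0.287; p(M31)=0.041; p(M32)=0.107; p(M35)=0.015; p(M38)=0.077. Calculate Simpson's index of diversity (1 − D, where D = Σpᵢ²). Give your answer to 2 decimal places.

0.83

D = 0.055² + 0.011² + 0.148² + 0.207² + 0.03² + 0.022² + 0.287² + 0.041² + 0.107² + 0.015² + 0.077² = 0.0030 + 0.0001 + 0.0219 + 0.0428 + 0.0009 + 0.0005 + 0.0824 + 0.0017 + 0.0114 + 0.0002 + 0.0059 = 0.1709 (working shown to 4 dp, full precision carried).
So 1 − D = 0.8291, i.e. 0.83 to 2 decimal places.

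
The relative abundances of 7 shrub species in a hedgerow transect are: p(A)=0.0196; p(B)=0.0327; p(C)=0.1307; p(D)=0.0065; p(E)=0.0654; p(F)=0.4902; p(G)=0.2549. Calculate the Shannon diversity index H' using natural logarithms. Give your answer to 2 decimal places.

1.36

Each pᵢ ln pᵢ term (working shown to 4 dp, full precision carried): 0.0196×(-3.9322)=-0.0771, 0.0327×(-3.4204)=-0.1118, 0.1307×(-2.0349)=-0.2660, 0.0065×(-5.0360)=-0.0327, 0.0654×(-2.7272)=-0.1784, 0.4902×(-0.7129)=-0.3495, 0.2549×(-1.3669)=-0.3484.
Sum = -1.3639, so H' = 1.36.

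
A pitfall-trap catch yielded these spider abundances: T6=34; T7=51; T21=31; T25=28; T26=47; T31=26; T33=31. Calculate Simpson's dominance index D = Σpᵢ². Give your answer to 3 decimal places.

Total N = 34+51+31+28+47+26+31 = 248, so the proportions are 0.1371, 0.20565, 0.125, 0.1129, 0.18952, 0.10484, 0.125 (working shown to 5 dp, full precision carried).
D = 0.1371² + 0.20565² + 0.125² + 0.1129² + 0.18952² + 0.10484² + 0.125² = 0.01880 + 0.04229 + 0.01562 + 0.01275 + 0.03592 + 0.01099 + 0.01562 = 0.15199.
To 3 decimal places, D = 0.152.

0.152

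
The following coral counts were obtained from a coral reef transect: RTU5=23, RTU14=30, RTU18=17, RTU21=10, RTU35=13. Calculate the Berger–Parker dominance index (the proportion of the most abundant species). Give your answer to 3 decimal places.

Total N = 23+30+17+10+13 = 93, so the proportions are 0.24731, 0.32258, 0.1828, 0.10753, 0.13978 (working shown to 5 dp, full precision carried).
The largest proportion is 0.32258, i.e. d = 0.323 to 3 decimal places.

0.323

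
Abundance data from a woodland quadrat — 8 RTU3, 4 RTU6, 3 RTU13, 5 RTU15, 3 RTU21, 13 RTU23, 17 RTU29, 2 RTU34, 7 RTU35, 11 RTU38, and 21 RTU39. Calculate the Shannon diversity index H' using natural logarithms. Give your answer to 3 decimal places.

Total N = 8+4+3+5+3+13+17+2+7+11+21 = 94, so the proportions are 0.08511, 0.04255, 0.03191, 0.05319, 0.03191, 0.1383, 0.18085, 0.02128, 0.07447, 0.11702, 0.2234 (working shown to 5 dp, full precision carried).
Each pᵢ ln pᵢ term: 0.08511×(-2.46385)=-0.20969, 0.04255×(-3.15700)=-0.13434, 0.03191×(-3.44468)=-0.10994, 0.05319×(-2.93386)=-0.15606, 0.03191×(-3.44468)=-0.10994, 0.1383×(-1.97835)=-0.27360, 0.18085×(-1.71008)=-0.30927, 0.02128×(-3.85015)=-0.08192, 0.07447×(-2.59738)=-0.19342, 0.11702×(-2.14540)=-0.25106, 0.2234×(-1.49877)=-0.33483.
Sum = -2.16406, so H' = 2.164.

2.164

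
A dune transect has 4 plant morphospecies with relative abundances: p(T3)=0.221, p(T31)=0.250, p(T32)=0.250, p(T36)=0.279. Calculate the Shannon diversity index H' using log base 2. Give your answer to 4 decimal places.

1.9951

Each pᵢ log₂ pᵢ term (working shown to 6 dp, full precision carried): 0.221×(-2.177882)=-0.481312, 0.25×(-2.000000)=-0.500000, 0.25×(-2.000000)=-0.500000, 0.279×(-1.841663)=-0.513824.
Sum = -1.995136, so H' = 1.9951.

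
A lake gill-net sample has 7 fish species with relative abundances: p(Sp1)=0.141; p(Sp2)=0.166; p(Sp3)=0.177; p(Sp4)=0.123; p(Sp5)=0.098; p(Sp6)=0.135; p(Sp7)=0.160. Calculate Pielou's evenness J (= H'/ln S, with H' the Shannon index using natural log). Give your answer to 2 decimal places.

0.99

H' = −Σ pᵢ ln pᵢ = −((-0.2762) + (-0.2981) + (-0.3065) + (-0.2578) + (-0.2276) + (-0.2703) + (-0.2932)) = 1.9297 (working shown to 4 dp, full precision carried).
With S = 7 species, ln S = 1.9459, so J = 1.9297/1.9459 = 0.9917, i.e. 0.99 to 2 decimal places.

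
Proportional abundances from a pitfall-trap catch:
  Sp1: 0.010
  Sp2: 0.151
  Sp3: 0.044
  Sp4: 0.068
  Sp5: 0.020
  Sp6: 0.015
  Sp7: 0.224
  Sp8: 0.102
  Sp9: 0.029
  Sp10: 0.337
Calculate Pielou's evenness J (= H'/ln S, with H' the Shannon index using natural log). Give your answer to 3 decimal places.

H' = −Σ pᵢ ln pᵢ = −((-0.04605) + (-0.28546) + (-0.13744) + (-0.18280) + (-0.07824) + (-0.06300) + (-0.33513) + (-0.23284) + (-0.10267) + (-0.36655)) = 1.83018 (working shown to 5 dp, full precision carried).
With S = 10 species, ln S = 2.30259, so J = 1.83018/2.30259 = 0.79484, i.e. 0.795 to 3 decimal places.

0.795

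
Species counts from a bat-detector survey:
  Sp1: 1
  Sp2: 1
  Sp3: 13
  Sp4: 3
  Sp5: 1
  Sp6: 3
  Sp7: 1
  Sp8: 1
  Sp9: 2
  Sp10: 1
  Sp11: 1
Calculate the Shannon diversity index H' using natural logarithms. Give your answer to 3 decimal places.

1.856

Total N = 1+1+13+3+1+3+1+1+2+1+1 = 28, so the proportions are 0.03571, 0.03571, 0.46429, 0.10714, 0.03571, 0.10714, 0.03571, 0.03571, 0.07143, 0.03571, 0.03571 (working shown to 5 dp, full precision carried).
Each pᵢ ln pᵢ term: 0.03571×(-3.33220)=-0.11901, 0.03571×(-3.33220)=-0.11901, 0.46429×(-0.76726)=-0.35623, 0.10714×(-2.23359)=-0.23931, 0.03571×(-3.33220)=-0.11901, 0.10714×(-2.23359)=-0.23931, 0.03571×(-3.33220)=-0.11901, 0.03571×(-3.33220)=-0.11901, 0.07143×(-2.63906)=-0.18850, 0.03571×(-3.33220)=-0.11901, 0.03571×(-3.33220)=-0.11901.
Sum = -1.85641, so H' = 1.856.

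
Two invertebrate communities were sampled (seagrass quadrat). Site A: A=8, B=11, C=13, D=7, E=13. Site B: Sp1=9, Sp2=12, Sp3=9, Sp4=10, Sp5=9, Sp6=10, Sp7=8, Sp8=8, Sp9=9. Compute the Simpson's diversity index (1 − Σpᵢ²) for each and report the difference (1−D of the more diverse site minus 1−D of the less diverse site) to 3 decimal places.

0.099

Site A: N=52, proportions 0.15385, 0.21154, 0.25, 0.13462, 0.25, giving 1−D = 0.78846 (working shown to 5 dp, full precision carried).
Site B: N=84, proportions 0.10714, 0.14286, 0.10714, 0.11905, 0.10714, 0.11905, 0.09524, 0.09524, 0.10714, giving 1−D = 0.88719.
Difference = |0.78846 − 0.88719| = 0.09873, i.e. 0.099 to 3 decimal places.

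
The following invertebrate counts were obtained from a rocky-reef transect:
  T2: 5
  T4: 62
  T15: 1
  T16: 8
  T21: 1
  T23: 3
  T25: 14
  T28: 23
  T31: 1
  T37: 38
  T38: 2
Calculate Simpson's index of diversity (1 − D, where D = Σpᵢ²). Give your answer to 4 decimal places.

0.7549

Total N = 5+62+1+8+1+3+14+23+1+38+2 = 158, so the proportions are 0.031646, 0.392405, 0.006329, 0.050633, 0.006329, 0.018987, 0.088608, 0.14557, 0.006329, 0.240506, 0.012658 (working shown to 6 dp, full precision carried).
D = 0.031646² + 0.392405² + 0.006329² + 0.050633² + 0.006329² + 0.018987² + 0.088608² + 0.14557² + 0.006329² + 0.240506² + 0.012658² = 0.001001 + 0.153982 + 0.000040 + 0.002564 + 0.000040 + 0.000361 + 0.007851 + 0.021191 + 0.000040 + 0.057843 + 0.000160 = 0.245073.
So 1 − D = 0.754927, i.e. 0.7549 to 4 decimal places.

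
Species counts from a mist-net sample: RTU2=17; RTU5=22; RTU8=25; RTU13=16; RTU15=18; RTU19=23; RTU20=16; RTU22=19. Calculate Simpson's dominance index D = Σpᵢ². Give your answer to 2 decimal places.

0.13

Total N = 17+22+25+16+18+23+16+19 = 156, so the proportions are 0.109, 0.141, 0.1603, 0.1026, 0.1154, 0.1474, 0.1026, 0.1218 (working shown to 4 dp, full precision carried).
D = 0.109² + 0.141² + 0.1603² + 0.1026² + 0.1154² + 0.1474² + 0.1026² + 0.1218² = 0.0119 + 0.0199 + 0.0257 + 0.0105 + 0.0133 + 0.0217 + 0.0105 + 0.0148 = 0.1284.
To 2 decimal places, D = 0.13.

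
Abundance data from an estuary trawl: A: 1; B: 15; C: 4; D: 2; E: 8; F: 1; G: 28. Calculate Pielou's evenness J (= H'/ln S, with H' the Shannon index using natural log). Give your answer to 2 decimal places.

0.72

Total N = 1+15+4+2+8+1+28 = 59, so the proportions are 0.0169, 0.2542, 0.0678, 0.0339, 0.1356, 0.0169, 0.4746 (working shown to 4 dp, full precision carried).
H' = −Σ pᵢ ln pᵢ = −((-0.0691) + (-0.3482) + (-0.1825) + (-0.1147) + (-0.2709) + (-0.0691) + (-0.3537)) = 1.4082.
With S = 7 species, ln S = 1.9459, so J = 1.4082/1.9459 = 0.7237, i.e. 0.72 to 2 decimal places.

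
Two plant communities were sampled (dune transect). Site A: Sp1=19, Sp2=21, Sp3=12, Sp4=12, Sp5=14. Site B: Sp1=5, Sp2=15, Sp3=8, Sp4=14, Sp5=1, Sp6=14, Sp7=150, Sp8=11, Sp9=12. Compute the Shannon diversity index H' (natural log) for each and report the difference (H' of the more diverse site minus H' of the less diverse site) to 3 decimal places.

0.261

Site A: N=78, proportions 0.24359, 0.26923, 0.15385, 0.15385, 0.17949, giving H' = 1.58153 (working shown to 5 dp, full precision carried).
Site B: N=230, proportions 0.02174, 0.06522, 0.03478, 0.06087, 0.00435, 0.06087, 0.65217, 0.04783, 0.05217, giving H' = 1.32074.
Difference = |1.58153 − 1.32074| = 0.26079, i.e. 0.261 to 3 decimal places.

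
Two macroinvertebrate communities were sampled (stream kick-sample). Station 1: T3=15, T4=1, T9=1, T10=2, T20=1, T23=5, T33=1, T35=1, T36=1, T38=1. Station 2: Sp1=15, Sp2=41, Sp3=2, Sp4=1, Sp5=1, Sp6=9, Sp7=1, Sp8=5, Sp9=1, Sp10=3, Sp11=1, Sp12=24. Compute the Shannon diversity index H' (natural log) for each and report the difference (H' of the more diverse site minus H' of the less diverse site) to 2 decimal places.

0.10

Station 1: N=29, proportions 0.5172, 0.0345, 0.0345, 0.069, 0.0345, 0.1724, 0.0345, 0.0345, 0.0345, 0.0345, giving H' = 1.6413 (working shown to 4 dp, full precision carried).
Station 2: N=104, proportions 0.1442, 0.3942, 0.0192, 0.0096, 0.0096, 0.0865, 0.0096, 0.0481, 0.0096, 0.0288, 0.0096, 0.2308, giving H' = 1.7439.
Difference = |1.6413 − 1.7439| = 0.1026, i.e. 0.10 to 2 decimal places.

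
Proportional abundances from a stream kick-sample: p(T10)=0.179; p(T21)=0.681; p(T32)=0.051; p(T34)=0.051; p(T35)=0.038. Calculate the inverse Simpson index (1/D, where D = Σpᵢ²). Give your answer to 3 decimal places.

1.990

D = 0.179² + 0.681² + 0.051² + 0.051² + 0.038² = 0.032041 + 0.463761 + 0.002601 + 0.002601 + 0.001444 = 0.502448 (working shown to 6 dp, full precision carried).
So 1/D = 1.99026, i.e. 1.990 to 3 decimal places.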